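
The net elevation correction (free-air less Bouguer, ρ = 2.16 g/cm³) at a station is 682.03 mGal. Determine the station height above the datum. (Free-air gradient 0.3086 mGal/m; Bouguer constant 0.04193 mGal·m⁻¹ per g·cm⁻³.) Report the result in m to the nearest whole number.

3128

Combined gradient = 0.3086 − 0.04193 × 2.16 = 0.2180312 mGal/m
h = 682.03 / 0.2180312 = 3128.13 m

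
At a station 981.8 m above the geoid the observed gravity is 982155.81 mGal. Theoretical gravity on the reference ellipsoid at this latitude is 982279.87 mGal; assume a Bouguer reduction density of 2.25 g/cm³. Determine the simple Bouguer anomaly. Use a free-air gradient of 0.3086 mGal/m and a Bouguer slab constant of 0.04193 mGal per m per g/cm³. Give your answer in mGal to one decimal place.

86.3

Free-air correction = 0.3086 × 981.8 = 302.98 mGal
Free-air anomaly = 982155.81 − 982279.87 + (302.98) = 178.92 mGal
Bouguer slab correction = 0.04193 × 2.25 × 981.8 = 92.63 mGal
Simple Bouguer anomaly = 178.92 − (92.63) = 86.29 mGal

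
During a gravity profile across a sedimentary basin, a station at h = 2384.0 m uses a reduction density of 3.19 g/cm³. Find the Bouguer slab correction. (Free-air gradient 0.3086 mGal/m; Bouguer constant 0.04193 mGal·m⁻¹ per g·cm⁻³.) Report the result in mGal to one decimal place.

318.9

Bouguer slab correction = 0.04193 × 3.19 × 2384.0 = 318.9 mGal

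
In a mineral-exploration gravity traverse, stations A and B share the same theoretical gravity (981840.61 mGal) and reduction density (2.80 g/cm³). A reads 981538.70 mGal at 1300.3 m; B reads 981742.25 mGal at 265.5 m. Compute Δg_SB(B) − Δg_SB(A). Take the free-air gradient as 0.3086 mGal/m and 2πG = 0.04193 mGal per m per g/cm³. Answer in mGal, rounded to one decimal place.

Δg_SB(A) = 981538.70 − 981840.61 + 0.3086×1300.3 − 0.04193×2.80×1300.3 = -53.30 mGal
Δg_SB(B) = 981742.25 − 981840.61 + 0.3086×265.5 − 0.04193×2.80×265.5 = -47.60 mGal
Difference = -47.60 − (-53.30) = 5.70 mGal

5.7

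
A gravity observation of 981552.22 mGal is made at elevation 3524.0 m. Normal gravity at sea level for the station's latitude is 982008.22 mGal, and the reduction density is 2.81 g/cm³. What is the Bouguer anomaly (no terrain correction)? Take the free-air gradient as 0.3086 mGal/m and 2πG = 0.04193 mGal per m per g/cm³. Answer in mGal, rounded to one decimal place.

216.3

Free-air correction = 0.3086 × 3524.0 = 1087.51 mGal
Free-air anomaly = 981552.22 − 982008.22 + (1087.51) = 631.51 mGal
Bouguer slab correction = 0.04193 × 2.81 × 3524.0 = 415.21 mGal
Simple Bouguer anomaly = 631.51 − (415.21) = 216.30 mGal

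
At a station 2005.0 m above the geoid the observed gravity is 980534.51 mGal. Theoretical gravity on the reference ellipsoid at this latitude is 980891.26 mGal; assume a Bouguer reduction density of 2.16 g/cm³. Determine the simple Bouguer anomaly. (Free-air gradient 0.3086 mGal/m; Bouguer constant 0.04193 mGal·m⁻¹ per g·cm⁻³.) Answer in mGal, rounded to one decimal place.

Free-air correction = 0.3086 × 2005.0 = 618.74 mGal
Free-air anomaly = 980534.51 − 980891.26 + (618.74) = 261.99 mGal
Bouguer slab correction = 0.04193 × 2.16 × 2005.0 = 181.59 mGal
Simple Bouguer anomaly = 261.99 − (181.59) = 80.40 mGal

80.4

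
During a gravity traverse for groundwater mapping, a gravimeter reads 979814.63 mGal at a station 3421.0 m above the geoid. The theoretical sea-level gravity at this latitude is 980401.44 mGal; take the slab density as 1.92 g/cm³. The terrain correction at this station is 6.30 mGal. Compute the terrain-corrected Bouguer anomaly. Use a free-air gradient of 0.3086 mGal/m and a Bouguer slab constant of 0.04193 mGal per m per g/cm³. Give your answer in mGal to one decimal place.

Free-air correction = 0.3086 × 3421.0 = 1055.72 mGal
Free-air anomaly = 979814.63 − 980401.44 + (1055.72) = 468.91 mGal
Bouguer slab correction = 0.04193 × 1.92 × 3421.0 = 275.41 mGal
Simple Bouguer anomaly = 468.91 − (275.41) = 193.50 mGal
Complete Bouguer anomaly = 193.50 + 6.30 = 199.80 mGal

199.8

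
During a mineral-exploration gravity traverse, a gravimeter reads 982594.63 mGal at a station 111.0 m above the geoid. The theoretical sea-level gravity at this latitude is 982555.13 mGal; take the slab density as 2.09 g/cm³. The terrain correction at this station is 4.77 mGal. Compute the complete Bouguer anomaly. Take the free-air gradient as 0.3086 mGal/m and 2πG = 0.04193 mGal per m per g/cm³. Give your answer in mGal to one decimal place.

68.8

Free-air correction = 0.3086 × 111.0 = 34.25 mGal
Free-air anomaly = 982594.63 − 982555.13 + (34.25) = 73.75 mGal
Bouguer slab correction = 0.04193 × 2.09 × 111.0 = 9.73 mGal
Simple Bouguer anomaly = 73.75 − (9.73) = 64.02 mGal
Complete Bouguer anomaly = 64.02 + 4.77 = 68.79 mGal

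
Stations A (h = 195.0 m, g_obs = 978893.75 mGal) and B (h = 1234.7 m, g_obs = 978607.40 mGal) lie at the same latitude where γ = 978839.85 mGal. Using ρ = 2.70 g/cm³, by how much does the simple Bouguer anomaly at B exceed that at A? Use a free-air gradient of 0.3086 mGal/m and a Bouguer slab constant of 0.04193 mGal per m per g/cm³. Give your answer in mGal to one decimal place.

-83.2

Δg_SB(A) = 978893.75 − 978839.85 + 0.3086×195.0 − 0.04193×2.70×195.0 = 92.00 mGal
Δg_SB(B) = 978607.40 − 978839.85 + 0.3086×1234.7 − 0.04193×2.70×1234.7 = 8.80 mGal
Difference = 8.80 − (92.00) = -83.20 mGal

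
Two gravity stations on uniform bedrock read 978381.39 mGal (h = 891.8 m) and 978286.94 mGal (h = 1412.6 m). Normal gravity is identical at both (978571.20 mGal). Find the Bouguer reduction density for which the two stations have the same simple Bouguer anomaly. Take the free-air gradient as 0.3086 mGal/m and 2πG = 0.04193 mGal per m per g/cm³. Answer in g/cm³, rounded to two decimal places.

Δg_obs = 978286.94 − 978381.39 = -94.45 mGal over Δh = 1412.6 − 891.8 = 520.8 m
Equal Bouguer anomalies ⇒ Δg_obs + (0.3086 − 0.04193ρ)·Δh = 0
0.3086 − 0.04193ρ = −Δg_obs/Δh = 0.18136
ρ = (0.3086 − 0.18136) / 0.04193 = 3.03 g/cm³

3.03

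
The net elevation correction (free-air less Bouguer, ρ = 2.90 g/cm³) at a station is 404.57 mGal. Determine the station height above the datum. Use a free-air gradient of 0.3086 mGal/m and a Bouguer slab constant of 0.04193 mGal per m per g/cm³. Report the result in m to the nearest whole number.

Combined gradient = 0.3086 − 0.04193 × 2.90 = 0.1870030 mGal/m
h = 404.57 / 0.1870030 = 2163.44 m

2163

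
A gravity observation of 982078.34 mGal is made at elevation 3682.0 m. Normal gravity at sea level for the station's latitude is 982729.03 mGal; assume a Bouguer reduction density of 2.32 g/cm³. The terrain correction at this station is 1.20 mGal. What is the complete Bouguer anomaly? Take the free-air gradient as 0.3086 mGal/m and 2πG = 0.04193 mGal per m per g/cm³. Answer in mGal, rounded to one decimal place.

128.6

Free-air correction = 0.3086 × 3682.0 = 1136.27 mGal
Free-air anomaly = 982078.34 − 982729.03 + (1136.27) = 485.58 mGal
Bouguer slab correction = 0.04193 × 2.32 × 3682.0 = 358.18 mGal
Simple Bouguer anomaly = 485.58 − (358.18) = 127.40 mGal
Complete Bouguer anomaly = 127.40 + 1.20 = 128.60 mGal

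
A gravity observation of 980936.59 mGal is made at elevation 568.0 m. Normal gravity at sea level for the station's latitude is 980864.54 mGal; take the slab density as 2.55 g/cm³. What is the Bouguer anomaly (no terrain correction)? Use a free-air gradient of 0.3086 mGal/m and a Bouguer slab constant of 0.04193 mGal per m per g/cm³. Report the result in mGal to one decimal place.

186.6

Free-air correction = 0.3086 × 568.0 = 175.28 mGal
Free-air anomaly = 980936.59 − 980864.54 + (175.28) = 247.33 mGal
Bouguer slab correction = 0.04193 × 2.55 × 568.0 = 60.73 mGal
Simple Bouguer anomaly = 247.33 − (60.73) = 186.60 mGal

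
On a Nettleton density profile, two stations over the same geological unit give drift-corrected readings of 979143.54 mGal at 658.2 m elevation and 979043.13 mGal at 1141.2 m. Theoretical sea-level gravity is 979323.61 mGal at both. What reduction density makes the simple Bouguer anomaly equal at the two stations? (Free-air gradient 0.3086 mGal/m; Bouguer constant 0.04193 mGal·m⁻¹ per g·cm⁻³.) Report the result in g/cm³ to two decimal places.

2.40

Δg_obs = 979043.13 − 979143.54 = -100.41 mGal over Δh = 1141.2 − 658.2 = 483.0 m
Equal Bouguer anomalies ⇒ Δg_obs + (0.3086 − 0.04193ρ)·Δh = 0
0.3086 − 0.04193ρ = −Δg_obs/Δh = 0.20789
ρ = (0.3086 − 0.20789) / 0.04193 = 2.40 g/cm³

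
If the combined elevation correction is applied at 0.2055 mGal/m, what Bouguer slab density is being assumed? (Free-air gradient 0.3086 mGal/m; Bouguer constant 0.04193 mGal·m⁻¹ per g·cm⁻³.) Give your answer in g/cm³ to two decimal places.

2.46

0.2055 = 0.3086 − 0.04193 × ρ
ρ = (0.3086 − 0.2055) / 0.04193 = 2.46 g/cm³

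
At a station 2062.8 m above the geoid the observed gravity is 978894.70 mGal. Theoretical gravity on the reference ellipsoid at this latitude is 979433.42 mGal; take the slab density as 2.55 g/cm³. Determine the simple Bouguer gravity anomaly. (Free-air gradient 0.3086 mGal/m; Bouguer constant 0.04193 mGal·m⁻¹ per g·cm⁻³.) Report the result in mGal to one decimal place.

Free-air correction = 0.3086 × 2062.8 = 636.58 mGal
Free-air anomaly = 978894.70 − 979433.42 + (636.58) = 97.86 mGal
Bouguer slab correction = 0.04193 × 2.55 × 2062.8 = 220.56 mGal
Simple Bouguer anomaly = 97.86 − (220.56) = -122.70 mGal

-122.7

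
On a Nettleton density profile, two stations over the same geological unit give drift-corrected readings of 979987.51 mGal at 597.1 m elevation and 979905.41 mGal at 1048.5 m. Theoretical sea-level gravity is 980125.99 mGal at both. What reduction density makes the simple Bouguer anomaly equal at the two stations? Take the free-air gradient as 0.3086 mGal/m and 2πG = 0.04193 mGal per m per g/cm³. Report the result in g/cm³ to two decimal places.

Δg_obs = 979905.41 − 979987.51 = -82.10 mGal over Δh = 1048.5 − 597.1 = 451.4 m
Equal Bouguer anomalies ⇒ Δg_obs + (0.3086 − 0.04193ρ)·Δh = 0
0.3086 − 0.04193ρ = −Δg_obs/Δh = 0.18188
ρ = (0.3086 − 0.18188) / 0.04193 = 3.02 g/cm³

3.02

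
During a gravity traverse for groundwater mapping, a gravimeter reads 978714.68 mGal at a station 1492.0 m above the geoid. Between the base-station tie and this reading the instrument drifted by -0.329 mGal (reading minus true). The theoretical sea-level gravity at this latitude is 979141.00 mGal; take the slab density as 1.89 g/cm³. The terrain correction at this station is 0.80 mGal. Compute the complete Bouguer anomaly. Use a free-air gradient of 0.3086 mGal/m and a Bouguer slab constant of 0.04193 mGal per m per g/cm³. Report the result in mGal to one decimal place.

-83.0

Drift-corrected reading = 978714.68 − (-0.329) = 978715.009 mGal
Free-air correction = 0.3086 × 1492.0 = 460.43 mGal
Free-air anomaly = 978715.009 − 979141.00 + (460.43) = 34.439 mGal
Bouguer slab correction = 0.04193 × 1.89 × 1492.0 = 118.24 mGal
Simple Bouguer anomaly = 34.439 − (118.24) = -83.801 mGal
Complete Bouguer anomaly = -83.801 + 0.80 = -83.001 mGal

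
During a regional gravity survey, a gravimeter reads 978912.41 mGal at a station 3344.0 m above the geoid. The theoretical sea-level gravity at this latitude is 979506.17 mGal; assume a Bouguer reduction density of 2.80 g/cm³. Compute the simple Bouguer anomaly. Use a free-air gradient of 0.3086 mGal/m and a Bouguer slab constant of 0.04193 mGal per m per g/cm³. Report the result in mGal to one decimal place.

Free-air correction = 0.3086 × 3344.0 = 1031.96 mGal
Free-air anomaly = 978912.41 − 979506.17 + (1031.96) = 438.20 mGal
Bouguer slab correction = 0.04193 × 2.80 × 3344.0 = 392.60 mGal
Simple Bouguer anomaly = 438.20 − (392.60) = 45.60 mGal

45.6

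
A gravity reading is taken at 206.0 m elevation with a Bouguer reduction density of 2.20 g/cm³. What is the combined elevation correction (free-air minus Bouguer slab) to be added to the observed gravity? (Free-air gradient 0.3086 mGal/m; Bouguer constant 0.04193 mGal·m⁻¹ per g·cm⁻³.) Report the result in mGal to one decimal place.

44.6

Combined gradient = 0.3086 − 0.04193 × 2.20 = 0.2163540 mGal/m
Combined elevation correction = 0.2163540 × 206.0 = 44.6 mGal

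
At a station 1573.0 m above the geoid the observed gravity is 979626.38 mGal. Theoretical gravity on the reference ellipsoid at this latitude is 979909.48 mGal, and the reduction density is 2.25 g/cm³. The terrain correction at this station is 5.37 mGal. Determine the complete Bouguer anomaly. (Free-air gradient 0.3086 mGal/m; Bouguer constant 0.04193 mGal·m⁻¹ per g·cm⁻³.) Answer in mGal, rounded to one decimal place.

59.3

Free-air correction = 0.3086 × 1573.0 = 485.43 mGal
Free-air anomaly = 979626.38 − 979909.48 + (485.43) = 202.33 mGal
Bouguer slab correction = 0.04193 × 2.25 × 1573.0 = 148.40 mGal
Simple Bouguer anomaly = 202.33 − (148.40) = 53.93 mGal
Complete Bouguer anomaly = 53.93 + 5.37 = 59.30 mGal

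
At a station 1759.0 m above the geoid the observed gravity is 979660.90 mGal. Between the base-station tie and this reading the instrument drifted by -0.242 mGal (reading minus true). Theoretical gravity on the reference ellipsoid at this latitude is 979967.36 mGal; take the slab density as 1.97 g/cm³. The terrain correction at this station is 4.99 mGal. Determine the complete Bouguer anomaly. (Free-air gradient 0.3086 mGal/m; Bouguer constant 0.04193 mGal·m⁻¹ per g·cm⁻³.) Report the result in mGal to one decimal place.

96.3

Drift-corrected reading = 979660.90 − (-0.242) = 979661.142 mGal
Free-air correction = 0.3086 × 1759.0 = 542.83 mGal
Free-air anomaly = 979661.142 − 979967.36 + (542.83) = 236.612 mGal
Bouguer slab correction = 0.04193 × 1.97 × 1759.0 = 145.30 mGal
Simple Bouguer anomaly = 236.612 − (145.30) = 91.312 mGal
Complete Bouguer anomaly = 91.312 + 4.99 = 96.302 mGal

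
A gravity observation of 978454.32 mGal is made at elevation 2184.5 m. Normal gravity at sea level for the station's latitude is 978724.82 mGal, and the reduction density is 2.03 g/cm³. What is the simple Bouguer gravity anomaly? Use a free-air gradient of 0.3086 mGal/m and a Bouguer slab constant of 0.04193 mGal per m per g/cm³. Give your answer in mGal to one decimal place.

Free-air correction = 0.3086 × 2184.5 = 674.14 mGal
Free-air anomaly = 978454.32 − 978724.82 + (674.14) = 403.64 mGal
Bouguer slab correction = 0.04193 × 2.03 × 2184.5 = 185.94 mGal
Simple Bouguer anomaly = 403.64 − (185.94) = 217.70 mGal

217.7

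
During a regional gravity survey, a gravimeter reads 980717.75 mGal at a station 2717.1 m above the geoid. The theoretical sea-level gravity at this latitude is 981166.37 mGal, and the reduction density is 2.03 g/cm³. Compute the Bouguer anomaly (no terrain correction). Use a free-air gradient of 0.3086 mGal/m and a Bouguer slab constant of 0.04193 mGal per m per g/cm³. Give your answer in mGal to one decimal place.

158.6

Free-air correction = 0.3086 × 2717.1 = 838.50 mGal
Free-air anomaly = 980717.75 − 981166.37 + (838.50) = 389.88 mGal
Bouguer slab correction = 0.04193 × 2.03 × 2717.1 = 231.27 mGal
Simple Bouguer anomaly = 389.88 − (231.27) = 158.61 mGal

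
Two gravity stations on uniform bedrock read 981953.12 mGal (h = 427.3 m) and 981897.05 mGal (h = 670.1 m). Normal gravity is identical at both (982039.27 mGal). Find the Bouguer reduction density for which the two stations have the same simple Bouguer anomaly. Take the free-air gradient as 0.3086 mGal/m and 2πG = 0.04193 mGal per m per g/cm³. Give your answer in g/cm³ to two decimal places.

Δg_obs = 981897.05 − 981953.12 = -56.07 mGal over Δh = 670.1 − 427.3 = 242.8 m
Equal Bouguer anomalies ⇒ Δg_obs + (0.3086 − 0.04193ρ)·Δh = 0
0.3086 − 0.04193ρ = −Δg_obs/Δh = 0.23093
ρ = (0.3086 − 0.23093) / 0.04193 = 1.85 g/cm³

1.85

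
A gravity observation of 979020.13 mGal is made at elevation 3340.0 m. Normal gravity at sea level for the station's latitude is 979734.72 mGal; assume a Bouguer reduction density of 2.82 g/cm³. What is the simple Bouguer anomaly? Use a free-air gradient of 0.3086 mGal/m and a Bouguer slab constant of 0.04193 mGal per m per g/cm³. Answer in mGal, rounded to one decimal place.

Free-air correction = 0.3086 × 3340.0 = 1030.72 mGal
Free-air anomaly = 979020.13 − 979734.72 + (1030.72) = 316.13 mGal
Bouguer slab correction = 0.04193 × 2.82 × 3340.0 = 394.93 mGal
Simple Bouguer anomaly = 316.13 − (394.93) = -78.80 mGal

-78.8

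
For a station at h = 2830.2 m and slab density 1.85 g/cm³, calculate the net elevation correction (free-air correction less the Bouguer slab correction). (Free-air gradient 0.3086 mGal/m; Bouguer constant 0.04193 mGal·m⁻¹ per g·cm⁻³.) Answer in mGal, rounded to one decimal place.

653.9

Combined gradient = 0.3086 − 0.04193 × 1.85 = 0.2310295 mGal/m
Combined elevation correction = 0.2310295 × 2830.2 = 653.9 mGal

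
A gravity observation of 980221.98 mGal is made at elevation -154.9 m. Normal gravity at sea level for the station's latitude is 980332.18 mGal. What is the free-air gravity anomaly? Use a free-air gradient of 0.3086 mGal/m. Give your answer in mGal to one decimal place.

-158.0

Free-air correction = 0.3086 × -154.9 = -47.80 mGal
Free-air anomaly = 980221.98 − 980332.18 + (-47.80) = -158.00 mGal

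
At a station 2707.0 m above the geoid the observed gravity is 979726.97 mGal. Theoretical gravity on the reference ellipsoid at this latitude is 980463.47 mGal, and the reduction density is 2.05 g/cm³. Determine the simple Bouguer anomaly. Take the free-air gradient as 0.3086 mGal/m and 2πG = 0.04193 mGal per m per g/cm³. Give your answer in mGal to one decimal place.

Free-air correction = 0.3086 × 2707.0 = 835.38 mGal
Free-air anomaly = 979726.97 − 980463.47 + (835.38) = 98.88 mGal
Bouguer slab correction = 0.04193 × 2.05 × 2707.0 = 232.68 mGal
Simple Bouguer anomaly = 98.88 − (232.68) = -133.80 mGal

-133.8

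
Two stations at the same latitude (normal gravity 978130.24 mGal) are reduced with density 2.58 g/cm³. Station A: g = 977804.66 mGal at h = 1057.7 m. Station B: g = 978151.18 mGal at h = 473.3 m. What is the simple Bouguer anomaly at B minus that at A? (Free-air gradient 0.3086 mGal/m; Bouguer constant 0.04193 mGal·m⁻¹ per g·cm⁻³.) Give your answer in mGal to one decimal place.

229.4

Δg_SB(A) = 977804.66 − 978130.24 + 0.3086×1057.7 − 0.04193×2.58×1057.7 = -113.60 mGal
Δg_SB(B) = 978151.18 − 978130.24 + 0.3086×473.3 − 0.04193×2.58×473.3 = 115.80 mGal
Difference = 115.80 − (-113.60) = 229.40 mGal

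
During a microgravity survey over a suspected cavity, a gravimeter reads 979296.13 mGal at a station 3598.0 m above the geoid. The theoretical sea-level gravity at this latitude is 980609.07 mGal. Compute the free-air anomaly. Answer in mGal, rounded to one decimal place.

-202.6

Free-air correction = 0.3086 × 3598.0 = 1110.34 mGal
Free-air anomaly = 979296.13 − 980609.07 + (1110.34) = -202.60 mGal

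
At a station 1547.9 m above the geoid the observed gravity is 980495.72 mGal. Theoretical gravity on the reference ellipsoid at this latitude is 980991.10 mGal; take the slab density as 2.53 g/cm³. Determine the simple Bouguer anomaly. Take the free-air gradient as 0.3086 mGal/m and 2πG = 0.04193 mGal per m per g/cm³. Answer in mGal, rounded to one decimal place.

-181.9

Free-air correction = 0.3086 × 1547.9 = 477.68 mGal
Free-air anomaly = 980495.72 − 980991.10 + (477.68) = -17.70 mGal
Bouguer slab correction = 0.04193 × 2.53 × 1547.9 = 164.21 mGal
Simple Bouguer anomaly = -17.70 − (164.21) = -181.91 mGal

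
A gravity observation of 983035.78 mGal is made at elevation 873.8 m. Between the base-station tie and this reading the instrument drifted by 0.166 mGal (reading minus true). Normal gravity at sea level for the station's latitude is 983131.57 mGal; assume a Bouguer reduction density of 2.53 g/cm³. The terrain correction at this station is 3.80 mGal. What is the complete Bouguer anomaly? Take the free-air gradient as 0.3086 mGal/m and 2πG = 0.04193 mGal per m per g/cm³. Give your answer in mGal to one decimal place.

Drift-corrected reading = 983035.78 − (0.166) = 983035.614 mGal
Free-air correction = 0.3086 × 873.8 = 269.65 mGal
Free-air anomaly = 983035.614 − 983131.57 + (269.65) = 173.694 mGal
Bouguer slab correction = 0.04193 × 2.53 × 873.8 = 92.70 mGal
Simple Bouguer anomaly = 173.694 − (92.70) = 80.994 mGal
Complete Bouguer anomaly = 80.994 + 3.80 = 84.794 mGal

84.8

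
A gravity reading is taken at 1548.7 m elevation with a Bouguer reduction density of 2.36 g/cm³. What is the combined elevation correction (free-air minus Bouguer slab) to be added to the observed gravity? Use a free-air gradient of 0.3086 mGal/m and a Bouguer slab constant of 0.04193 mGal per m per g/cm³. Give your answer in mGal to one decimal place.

Combined gradient = 0.3086 − 0.04193 × 2.36 = 0.2096452 mGal/m
Combined elevation correction = 0.2096452 × 1548.7 = 324.7 mGal

324.7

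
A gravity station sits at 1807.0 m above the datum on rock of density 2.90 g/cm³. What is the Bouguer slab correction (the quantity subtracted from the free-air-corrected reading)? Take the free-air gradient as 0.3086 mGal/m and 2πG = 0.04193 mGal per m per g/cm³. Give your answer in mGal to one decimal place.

219.7

Bouguer slab correction = 0.04193 × 2.90 × 1807.0 = 219.7 mGal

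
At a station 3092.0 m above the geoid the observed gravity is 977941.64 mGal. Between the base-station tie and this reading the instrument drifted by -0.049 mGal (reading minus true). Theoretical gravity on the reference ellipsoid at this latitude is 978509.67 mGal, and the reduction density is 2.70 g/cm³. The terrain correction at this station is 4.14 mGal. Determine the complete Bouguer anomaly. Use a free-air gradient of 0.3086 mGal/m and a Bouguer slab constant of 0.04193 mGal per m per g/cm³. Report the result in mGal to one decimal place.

40.3

Drift-corrected reading = 977941.64 − (-0.049) = 977941.689 mGal
Free-air correction = 0.3086 × 3092.0 = 954.19 mGal
Free-air anomaly = 977941.689 − 978509.67 + (954.19) = 386.209 mGal
Bouguer slab correction = 0.04193 × 2.70 × 3092.0 = 350.05 mGal
Simple Bouguer anomaly = 386.209 − (350.05) = 36.159 mGal
Complete Bouguer anomaly = 36.159 + 4.14 = 40.299 mGal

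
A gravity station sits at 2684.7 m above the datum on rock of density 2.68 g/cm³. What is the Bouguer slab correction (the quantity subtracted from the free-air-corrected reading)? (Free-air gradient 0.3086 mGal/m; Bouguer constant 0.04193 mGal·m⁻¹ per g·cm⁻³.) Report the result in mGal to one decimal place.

Bouguer slab correction = 0.04193 × 2.68 × 2684.7 = 301.7 mGal

301.7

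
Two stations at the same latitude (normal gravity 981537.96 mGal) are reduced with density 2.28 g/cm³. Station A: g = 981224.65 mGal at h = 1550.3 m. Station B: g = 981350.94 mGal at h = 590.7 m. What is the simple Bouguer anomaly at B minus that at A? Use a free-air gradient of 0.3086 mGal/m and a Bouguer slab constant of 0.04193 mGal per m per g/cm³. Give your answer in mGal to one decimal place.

Δg_SB(A) = 981224.65 − 981537.96 + 0.3086×1550.3 − 0.04193×2.28×1550.3 = 16.90 mGal
Δg_SB(B) = 981350.94 − 981537.96 + 0.3086×590.7 − 0.04193×2.28×590.7 = -61.20 mGal
Difference = -61.20 − (16.90) = -78.10 mGal

-78.1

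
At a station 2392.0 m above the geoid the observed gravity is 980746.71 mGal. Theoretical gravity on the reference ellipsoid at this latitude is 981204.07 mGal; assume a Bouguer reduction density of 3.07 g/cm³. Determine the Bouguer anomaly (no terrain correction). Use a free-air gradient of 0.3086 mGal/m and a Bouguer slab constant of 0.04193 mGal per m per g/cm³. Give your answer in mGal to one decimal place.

Free-air correction = 0.3086 × 2392.0 = 738.17 mGal
Free-air anomaly = 980746.71 − 981204.07 + (738.17) = 280.81 mGal
Bouguer slab correction = 0.04193 × 3.07 × 2392.0 = 307.91 mGal
Simple Bouguer anomaly = 280.81 − (307.91) = -27.10 mGal

-27.1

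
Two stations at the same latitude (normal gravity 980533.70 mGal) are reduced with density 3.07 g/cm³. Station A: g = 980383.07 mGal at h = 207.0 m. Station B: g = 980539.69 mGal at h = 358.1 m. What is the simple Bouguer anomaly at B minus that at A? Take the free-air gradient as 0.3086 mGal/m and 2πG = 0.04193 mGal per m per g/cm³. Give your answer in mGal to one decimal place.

Δg_SB(A) = 980383.07 − 980533.70 + 0.3086×207.0 − 0.04193×3.07×207.0 = -113.40 mGal
Δg_SB(B) = 980539.69 − 980533.70 + 0.3086×358.1 − 0.04193×3.07×358.1 = 70.40 mGal
Difference = 70.40 − (-113.40) = 183.80 mGal

183.8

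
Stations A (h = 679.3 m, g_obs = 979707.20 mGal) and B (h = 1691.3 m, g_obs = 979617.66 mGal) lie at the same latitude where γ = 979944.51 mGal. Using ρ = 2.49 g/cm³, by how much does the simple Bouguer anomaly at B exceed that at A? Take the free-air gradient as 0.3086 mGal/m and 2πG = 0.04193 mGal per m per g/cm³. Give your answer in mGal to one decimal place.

117.1

Δg_SB(A) = 979707.20 − 979944.51 + 0.3086×679.3 − 0.04193×2.49×679.3 = -98.60 mGal
Δg_SB(B) = 979617.66 − 979944.51 + 0.3086×1691.3 − 0.04193×2.49×1691.3 = 18.50 mGal
Difference = 18.50 − (-98.60) = 117.10 mGal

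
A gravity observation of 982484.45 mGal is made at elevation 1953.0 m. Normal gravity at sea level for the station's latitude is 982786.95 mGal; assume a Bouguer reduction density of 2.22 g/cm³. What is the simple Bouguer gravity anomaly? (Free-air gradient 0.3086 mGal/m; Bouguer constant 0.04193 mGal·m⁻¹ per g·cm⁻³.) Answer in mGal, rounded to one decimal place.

Free-air correction = 0.3086 × 1953.0 = 602.70 mGal
Free-air anomaly = 982484.45 − 982786.95 + (602.70) = 300.20 mGal
Bouguer slab correction = 0.04193 × 2.22 × 1953.0 = 181.79 mGal
Simple Bouguer anomaly = 300.20 − (181.79) = 118.41 mGal

118.4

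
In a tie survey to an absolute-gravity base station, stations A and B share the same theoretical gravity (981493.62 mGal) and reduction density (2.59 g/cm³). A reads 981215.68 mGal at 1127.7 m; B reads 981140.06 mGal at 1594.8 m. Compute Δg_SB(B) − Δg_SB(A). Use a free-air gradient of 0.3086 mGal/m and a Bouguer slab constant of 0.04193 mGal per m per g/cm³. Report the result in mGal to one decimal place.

17.8

Δg_SB(A) = 981215.68 − 981493.62 + 0.3086×1127.7 − 0.04193×2.59×1127.7 = -52.40 mGal
Δg_SB(B) = 981140.06 − 981493.62 + 0.3086×1594.8 − 0.04193×2.59×1594.8 = -34.60 mGal
Difference = -34.60 − (-52.40) = 17.80 mGal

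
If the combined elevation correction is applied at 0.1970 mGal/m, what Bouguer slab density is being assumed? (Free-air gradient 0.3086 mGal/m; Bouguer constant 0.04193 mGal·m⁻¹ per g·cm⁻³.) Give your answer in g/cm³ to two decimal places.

2.66

0.1970 = 0.3086 − 0.04193 × ρ
ρ = (0.3086 − 0.1970) / 0.04193 = 2.66 g/cm³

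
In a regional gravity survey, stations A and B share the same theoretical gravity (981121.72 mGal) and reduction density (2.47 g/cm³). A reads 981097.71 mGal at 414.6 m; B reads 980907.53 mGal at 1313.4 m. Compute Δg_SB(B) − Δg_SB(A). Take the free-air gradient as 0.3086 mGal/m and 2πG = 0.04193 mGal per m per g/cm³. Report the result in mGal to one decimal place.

Δg_SB(A) = 981097.71 − 981121.72 + 0.3086×414.6 − 0.04193×2.47×414.6 = 61.00 mGal
Δg_SB(B) = 980907.53 − 981121.72 + 0.3086×1313.4 − 0.04193×2.47×1313.4 = 55.10 mGal
Difference = 55.10 − (61.00) = -5.90 mGal

-5.9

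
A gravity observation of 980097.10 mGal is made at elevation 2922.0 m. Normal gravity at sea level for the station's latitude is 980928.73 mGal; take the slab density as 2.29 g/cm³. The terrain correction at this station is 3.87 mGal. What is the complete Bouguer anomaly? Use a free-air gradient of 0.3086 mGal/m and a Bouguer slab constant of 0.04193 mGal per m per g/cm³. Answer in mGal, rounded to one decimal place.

-206.6

Free-air correction = 0.3086 × 2922.0 = 901.73 mGal
Free-air anomaly = 980097.10 − 980928.73 + (901.73) = 70.10 mGal
Bouguer slab correction = 0.04193 × 2.29 × 2922.0 = 280.57 mGal
Simple Bouguer anomaly = 70.10 − (280.57) = -210.47 mGal
Complete Bouguer anomaly = -210.47 + 3.87 = -206.60 mGal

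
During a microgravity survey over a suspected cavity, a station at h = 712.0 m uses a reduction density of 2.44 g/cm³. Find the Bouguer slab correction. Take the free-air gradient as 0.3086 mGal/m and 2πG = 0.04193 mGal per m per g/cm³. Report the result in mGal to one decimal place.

72.8

Bouguer slab correction = 0.04193 × 2.44 × 712.0 = 72.8 mGal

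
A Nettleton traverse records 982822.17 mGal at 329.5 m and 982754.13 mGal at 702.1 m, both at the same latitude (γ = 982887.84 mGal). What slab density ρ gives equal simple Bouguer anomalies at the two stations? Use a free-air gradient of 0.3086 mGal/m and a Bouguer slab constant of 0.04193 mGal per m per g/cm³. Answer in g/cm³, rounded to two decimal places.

3.00

Δg_obs = 982754.13 − 982822.17 = -68.04 mGal over Δh = 702.1 − 329.5 = 372.6 m
Equal Bouguer anomalies ⇒ Δg_obs + (0.3086 − 0.04193ρ)·Δh = 0
0.3086 − 0.04193ρ = −Δg_obs/Δh = 0.18261
ρ = (0.3086 − 0.18261) / 0.04193 = 3.00 g/cm³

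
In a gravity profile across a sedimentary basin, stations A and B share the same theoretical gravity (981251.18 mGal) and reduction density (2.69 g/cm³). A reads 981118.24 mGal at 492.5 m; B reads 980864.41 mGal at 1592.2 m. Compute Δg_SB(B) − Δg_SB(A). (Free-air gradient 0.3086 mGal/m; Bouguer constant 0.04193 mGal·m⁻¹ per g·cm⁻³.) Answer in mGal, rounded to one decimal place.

-38.5

Δg_SB(A) = 981118.24 − 981251.18 + 0.3086×492.5 − 0.04193×2.69×492.5 = -36.50 mGal
Δg_SB(B) = 980864.41 − 981251.18 + 0.3086×1592.2 − 0.04193×2.69×1592.2 = -75.00 mGal
Difference = -75.00 − (-36.50) = -38.50 mGal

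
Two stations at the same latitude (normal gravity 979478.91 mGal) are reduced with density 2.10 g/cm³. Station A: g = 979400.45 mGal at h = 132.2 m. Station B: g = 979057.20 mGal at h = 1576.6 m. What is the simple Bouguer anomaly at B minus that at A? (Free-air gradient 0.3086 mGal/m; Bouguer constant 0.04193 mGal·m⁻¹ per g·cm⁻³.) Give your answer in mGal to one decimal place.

-24.7

Δg_SB(A) = 979400.45 − 979478.91 + 0.3086×132.2 − 0.04193×2.10×132.2 = -49.30 mGal
Δg_SB(B) = 979057.20 − 979478.91 + 0.3086×1576.6 − 0.04193×2.10×1576.6 = -74.00 mGal
Difference = -74.00 − (-49.30) = -24.70 mGal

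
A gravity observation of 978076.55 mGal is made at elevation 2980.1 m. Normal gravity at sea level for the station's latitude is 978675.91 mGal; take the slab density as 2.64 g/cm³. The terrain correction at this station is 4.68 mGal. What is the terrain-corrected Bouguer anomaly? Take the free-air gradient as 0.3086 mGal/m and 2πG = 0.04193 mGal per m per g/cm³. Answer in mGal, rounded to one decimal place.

Free-air correction = 0.3086 × 2980.1 = 919.66 mGal
Free-air anomaly = 978076.55 − 978675.91 + (919.66) = 320.30 mGal
Bouguer slab correction = 0.04193 × 2.64 × 2980.1 = 329.88 mGal
Simple Bouguer anomaly = 320.30 − (329.88) = -9.58 mGal
Complete Bouguer anomaly = -9.58 + 4.68 = -4.90 mGal

-4.9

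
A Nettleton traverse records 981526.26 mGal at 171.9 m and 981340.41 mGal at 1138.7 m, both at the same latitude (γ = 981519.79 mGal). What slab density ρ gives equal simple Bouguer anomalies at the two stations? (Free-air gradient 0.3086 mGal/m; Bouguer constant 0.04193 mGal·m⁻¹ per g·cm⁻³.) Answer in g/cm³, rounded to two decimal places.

2.78

Δg_obs = 981340.41 − 981526.26 = -185.85 mGal over Δh = 1138.7 − 171.9 = 966.8 m
Equal Bouguer anomalies ⇒ Δg_obs + (0.3086 − 0.04193ρ)·Δh = 0
0.3086 − 0.04193ρ = −Δg_obs/Δh = 0.19223
ρ = (0.3086 − 0.19223) / 0.04193 = 2.78 g/cm³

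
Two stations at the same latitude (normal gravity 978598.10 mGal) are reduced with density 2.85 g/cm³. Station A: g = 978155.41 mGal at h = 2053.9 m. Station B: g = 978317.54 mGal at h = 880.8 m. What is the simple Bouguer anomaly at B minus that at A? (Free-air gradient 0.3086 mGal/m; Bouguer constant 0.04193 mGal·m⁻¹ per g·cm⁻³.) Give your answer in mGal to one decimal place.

Δg_SB(A) = 978155.41 − 978598.10 + 0.3086×2053.9 − 0.04193×2.85×2053.9 = -54.30 mGal
Δg_SB(B) = 978317.54 − 978598.10 + 0.3086×880.8 − 0.04193×2.85×880.8 = -114.00 mGal
Difference = -114.00 − (-54.30) = -59.70 mGal

-59.7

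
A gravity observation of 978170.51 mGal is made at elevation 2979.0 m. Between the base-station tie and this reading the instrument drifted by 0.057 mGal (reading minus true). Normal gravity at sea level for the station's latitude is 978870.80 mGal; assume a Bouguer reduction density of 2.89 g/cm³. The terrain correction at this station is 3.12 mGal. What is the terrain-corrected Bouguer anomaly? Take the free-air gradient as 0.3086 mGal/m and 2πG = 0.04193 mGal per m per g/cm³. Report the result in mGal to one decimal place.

Drift-corrected reading = 978170.51 − (0.057) = 978170.453 mGal
Free-air correction = 0.3086 × 2979.0 = 919.32 mGal
Free-air anomaly = 978170.453 − 978870.80 + (919.32) = 218.973 mGal
Bouguer slab correction = 0.04193 × 2.89 × 2979.0 = 360.99 mGal
Simple Bouguer anomaly = 218.973 − (360.99) = -142.017 mGal
Complete Bouguer anomaly = -142.017 + 3.12 = -138.897 mGal

-138.9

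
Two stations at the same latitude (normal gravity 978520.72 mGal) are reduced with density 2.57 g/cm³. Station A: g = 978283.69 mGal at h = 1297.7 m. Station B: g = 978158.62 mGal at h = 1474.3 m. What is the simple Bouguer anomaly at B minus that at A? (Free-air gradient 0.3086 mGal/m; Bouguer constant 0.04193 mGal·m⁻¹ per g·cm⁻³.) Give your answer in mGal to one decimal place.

-89.6

Δg_SB(A) = 978283.69 − 978520.72 + 0.3086×1297.7 − 0.04193×2.57×1297.7 = 23.60 mGal
Δg_SB(B) = 978158.62 − 978520.72 + 0.3086×1474.3 − 0.04193×2.57×1474.3 = -66.00 mGal
Difference = -66.00 − (23.60) = -89.60 mGal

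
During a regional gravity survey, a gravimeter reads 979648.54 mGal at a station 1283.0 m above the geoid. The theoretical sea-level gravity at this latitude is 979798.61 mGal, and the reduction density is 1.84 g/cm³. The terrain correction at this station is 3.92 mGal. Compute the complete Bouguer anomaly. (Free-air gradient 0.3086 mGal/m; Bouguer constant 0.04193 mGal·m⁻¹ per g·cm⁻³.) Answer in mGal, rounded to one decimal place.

Free-air correction = 0.3086 × 1283.0 = 395.93 mGal
Free-air anomaly = 979648.54 − 979798.61 + (395.93) = 245.86 mGal
Bouguer slab correction = 0.04193 × 1.84 × 1283.0 = 98.98 mGal
Simple Bouguer anomaly = 245.86 − (98.98) = 146.88 mGal
Complete Bouguer anomaly = 146.88 + 3.92 = 150.80 mGal

150.8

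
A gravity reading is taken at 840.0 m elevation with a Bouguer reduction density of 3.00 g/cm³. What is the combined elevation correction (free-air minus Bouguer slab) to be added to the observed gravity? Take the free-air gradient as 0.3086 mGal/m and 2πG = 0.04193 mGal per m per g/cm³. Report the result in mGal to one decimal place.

Combined gradient = 0.3086 − 0.04193 × 3.00 = 0.1828100 mGal/m
Combined elevation correction = 0.1828100 × 840.0 = 153.6 mGal

153.6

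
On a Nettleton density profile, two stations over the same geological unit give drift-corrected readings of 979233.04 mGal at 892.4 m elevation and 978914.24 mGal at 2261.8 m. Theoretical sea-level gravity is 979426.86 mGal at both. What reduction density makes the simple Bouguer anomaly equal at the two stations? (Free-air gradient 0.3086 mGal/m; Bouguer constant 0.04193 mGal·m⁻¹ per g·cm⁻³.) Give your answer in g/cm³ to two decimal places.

1.81

Δg_obs = 978914.24 − 979233.04 = -318.80 mGal over Δh = 2261.8 − 892.4 = 1369.4 m
Equal Bouguer anomalies ⇒ Δg_obs + (0.3086 − 0.04193ρ)·Δh = 0
0.3086 − 0.04193ρ = −Δg_obs/Δh = 0.23280
ρ = (0.3086 − 0.23280) / 0.04193 = 1.81 g/cm³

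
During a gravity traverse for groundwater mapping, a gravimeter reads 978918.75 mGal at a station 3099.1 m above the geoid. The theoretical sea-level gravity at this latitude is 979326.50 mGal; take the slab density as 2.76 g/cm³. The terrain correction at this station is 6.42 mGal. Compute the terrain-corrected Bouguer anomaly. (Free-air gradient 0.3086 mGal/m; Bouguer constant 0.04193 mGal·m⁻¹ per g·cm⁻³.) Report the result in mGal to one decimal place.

196.4

Free-air correction = 0.3086 × 3099.1 = 956.38 mGal
Free-air anomaly = 978918.75 − 979326.50 + (956.38) = 548.63 mGal
Bouguer slab correction = 0.04193 × 2.76 × 3099.1 = 358.65 mGal
Simple Bouguer anomaly = 548.63 − (358.65) = 189.98 mGal
Complete Bouguer anomaly = 189.98 + 6.42 = 196.40 mGal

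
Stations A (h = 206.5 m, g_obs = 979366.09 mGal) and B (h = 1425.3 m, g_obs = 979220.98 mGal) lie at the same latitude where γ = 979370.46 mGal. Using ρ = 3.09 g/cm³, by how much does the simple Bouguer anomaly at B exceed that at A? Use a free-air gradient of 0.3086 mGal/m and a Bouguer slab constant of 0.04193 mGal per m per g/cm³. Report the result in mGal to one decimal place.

73.1

Δg_SB(A) = 979366.09 − 979370.46 + 0.3086×206.5 − 0.04193×3.09×206.5 = 32.60 mGal
Δg_SB(B) = 979220.98 − 979370.46 + 0.3086×1425.3 − 0.04193×3.09×1425.3 = 105.70 mGal
Difference = 105.70 − (32.60) = 73.10 mGal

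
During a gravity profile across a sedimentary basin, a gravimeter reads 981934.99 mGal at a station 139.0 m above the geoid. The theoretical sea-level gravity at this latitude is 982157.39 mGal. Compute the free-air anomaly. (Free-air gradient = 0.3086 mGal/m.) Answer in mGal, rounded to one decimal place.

Free-air correction = 0.3086 × 139.0 = 42.90 mGal
Free-air anomaly = 981934.99 − 982157.39 + (42.90) = -179.50 mGal

-179.5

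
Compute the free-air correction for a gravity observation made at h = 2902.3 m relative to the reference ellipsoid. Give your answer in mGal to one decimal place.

Free-air correction = 0.3086 × 2902.3 = 895.6 mGal

895.6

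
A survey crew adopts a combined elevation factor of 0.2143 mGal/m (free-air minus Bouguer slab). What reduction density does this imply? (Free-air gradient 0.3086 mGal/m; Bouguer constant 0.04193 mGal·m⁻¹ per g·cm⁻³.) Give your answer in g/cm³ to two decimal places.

2.25

0.2143 = 0.3086 − 0.04193 × ρ
ρ = (0.3086 − 0.2143) / 0.04193 = 2.25 g/cm³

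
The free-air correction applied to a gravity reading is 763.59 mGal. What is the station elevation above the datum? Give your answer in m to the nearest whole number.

2474

h = 763.59 / 0.3086 = 2474.37 m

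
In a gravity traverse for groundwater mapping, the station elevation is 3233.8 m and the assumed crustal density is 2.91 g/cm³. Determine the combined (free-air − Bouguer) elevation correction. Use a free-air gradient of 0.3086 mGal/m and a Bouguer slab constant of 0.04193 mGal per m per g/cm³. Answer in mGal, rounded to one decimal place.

Combined gradient = 0.3086 − 0.04193 × 2.91 = 0.1865837 mGal/m
Combined elevation correction = 0.1865837 × 3233.8 = 603.4 mGal

603.4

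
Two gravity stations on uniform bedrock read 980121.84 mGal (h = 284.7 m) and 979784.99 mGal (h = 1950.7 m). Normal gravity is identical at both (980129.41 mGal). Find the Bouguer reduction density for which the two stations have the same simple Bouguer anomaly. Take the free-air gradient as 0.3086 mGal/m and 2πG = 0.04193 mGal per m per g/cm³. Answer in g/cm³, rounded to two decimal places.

2.54

Δg_obs = 979784.99 − 980121.84 = -336.85 mGal over Δh = 1950.7 − 284.7 = 1666.0 m
Equal Bouguer anomalies ⇒ Δg_obs + (0.3086 − 0.04193ρ)·Δh = 0
0.3086 − 0.04193ρ = −Δg_obs/Δh = 0.20219
ρ = (0.3086 − 0.20219) / 0.04193 = 2.54 g/cm³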